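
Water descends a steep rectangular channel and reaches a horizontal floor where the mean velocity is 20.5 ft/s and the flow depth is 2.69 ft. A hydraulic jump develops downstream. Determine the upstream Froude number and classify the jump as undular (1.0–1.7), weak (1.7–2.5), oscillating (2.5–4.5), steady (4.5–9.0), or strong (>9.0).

Fr₁ = V₁/√(g·y₁) = 20.5/√(32.2×2.69) = 2.20.
Fr₁ = 2.20 lies in the weak range.

Fr₁ = 2.20; weak jump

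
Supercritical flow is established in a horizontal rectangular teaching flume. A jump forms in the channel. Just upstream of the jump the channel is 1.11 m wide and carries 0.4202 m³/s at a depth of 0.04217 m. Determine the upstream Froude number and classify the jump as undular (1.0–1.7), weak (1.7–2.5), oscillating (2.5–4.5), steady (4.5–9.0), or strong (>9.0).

q = Q/b = 0.4202/1.11 = 0.3786 m²/s; V₁ = q/y₁ = 8.977 m/s. Fr₁ = V₁/√(g·y₁) = 13.96.
Fr₁ = 13.96 lies in the strong range.

Fr₁ = 13.96; strong jump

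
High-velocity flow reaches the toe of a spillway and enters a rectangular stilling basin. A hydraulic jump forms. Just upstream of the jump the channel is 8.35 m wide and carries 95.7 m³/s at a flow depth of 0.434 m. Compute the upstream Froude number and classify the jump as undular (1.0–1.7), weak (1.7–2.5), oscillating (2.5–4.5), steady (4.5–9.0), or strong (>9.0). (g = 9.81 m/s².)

q = Q/b = 95.7/8.35 = 11.5 m²/s; V₁ = q/y₁ = 26.4 m/s. Fr₁ = V₁/√(g·y₁) = 12.8.
Fr₁ = 12.8 lies in the strong range.

Fr₁ = 12.8; strong jump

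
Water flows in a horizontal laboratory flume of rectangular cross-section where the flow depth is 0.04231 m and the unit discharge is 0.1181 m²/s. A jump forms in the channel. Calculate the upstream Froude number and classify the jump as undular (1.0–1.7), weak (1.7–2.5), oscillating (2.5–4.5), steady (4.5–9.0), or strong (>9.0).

V₁ = q/y₁ = 0.1181/0.04231 = 2.791 m/s. Fr₁ = V₁/√(g·y₁) = 2.791/√(9.81×0.04231) = 4.333.
Fr₁ = 4.333 lies in the oscillating range.

Fr₁ = 4.333; oscillating jump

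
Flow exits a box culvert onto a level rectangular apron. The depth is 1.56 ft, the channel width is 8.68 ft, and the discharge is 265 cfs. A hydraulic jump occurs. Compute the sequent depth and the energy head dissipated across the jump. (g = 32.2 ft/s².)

q = Q/b = 265/8.68 = 30.5 ft²/s; V₁ = q/y₁ = 19.6 ft/s. Fr₁ = V₁/√(g·y₁) = 2.76.
From the momentum equation for a rectangular channel, y₂/y₁ = ½[√(1 + 8Fr₁²) − 1] = ½[√62.00 − 1] = 3.44.
y₂ = 3.44 × 1.56 = 5.36 ft.
V₂ = q/y₂ = 30.5/5.36 = 5.69 ft/s. E₁ = y₁ + V₁²/2g = 7.51 ft; E₂ = y₂ + V₂²/2g = 5.87 ft. ΔE = E₁ − E₂ = 1.64 ft.

y₂ = 5.36 ft; ΔE = 1.64 ft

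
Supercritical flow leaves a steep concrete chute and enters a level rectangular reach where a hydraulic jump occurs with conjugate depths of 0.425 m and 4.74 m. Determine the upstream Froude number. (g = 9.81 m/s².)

Fr₁ = 8.23

For a rectangular channel the momentum equation gives q² = ½·g·y₁·y₂·(y₁ + y₂) = ½×9.81×0.425×4.74×5.17 = 51.0.
q = √51.0 = 7.14 m²/s.
V₁ = q/y₁ = 16.8 m/s; Fr₁ = V₁/√(g·y₁) = 8.23.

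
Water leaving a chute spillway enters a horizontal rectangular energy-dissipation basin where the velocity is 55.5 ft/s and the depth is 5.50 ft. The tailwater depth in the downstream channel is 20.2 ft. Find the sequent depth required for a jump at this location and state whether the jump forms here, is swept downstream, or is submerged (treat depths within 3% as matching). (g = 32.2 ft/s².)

Fr₁ = V₁/√(g·y₁) = 55.5/√(32.2×5.50) = 4.17.
Sequent-depth ratio: y₂/y₁ = ½[√(1 + 8Fr₁²) − 1] = ½[√140.1 − 1] = 5.42.
y₂ = 5.42 × 5.50 = 29.8 ft.
Tailwater y_tw = 20.2 ft: y_tw < y₂, so the jump is swept downstream.

y₂ = 29.8 ft; the jump is swept downstream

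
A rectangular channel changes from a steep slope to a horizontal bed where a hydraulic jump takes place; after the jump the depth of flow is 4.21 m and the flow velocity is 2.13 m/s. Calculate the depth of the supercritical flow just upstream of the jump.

y₁ = 0.780 m

Fr₂ = V₂/√(g·y₂) = 2.13/√(9.81×4.21) = 0.331.
The Bélanger relation is symmetric: y₁/y₂ = ½[√(1 + 8Fr₂²) − 1] = ½[√1.879 − 1] = 0.185.
y₁ = 0.185 × 4.21 = 0.780 m.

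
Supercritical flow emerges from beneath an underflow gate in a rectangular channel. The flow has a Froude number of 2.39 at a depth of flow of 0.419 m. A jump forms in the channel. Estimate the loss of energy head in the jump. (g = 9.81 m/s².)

ΔE = 0.253 m

Fr₁ = 2.39 (given).
Conjugate-depth relation: y₂/y₁ = ½[√(1 + 8Fr₁²) − 1] = ½[√46.70 − 1] = 2.92.
y₂ = 2.92 × 0.419 = 1.22 m.
Head loss: ΔE = (y₂ − y₁)³/(4y₁y₂) = (1.22 − 0.419)³/(4×0.419×1.22) = 0.518/2.05 = 0.253 m.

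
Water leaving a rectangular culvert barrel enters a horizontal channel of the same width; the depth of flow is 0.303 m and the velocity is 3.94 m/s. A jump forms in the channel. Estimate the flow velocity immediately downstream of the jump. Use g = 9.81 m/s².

V₂ = 1.42 m/s

Fr₁ = V₁/√(g·y₁) = 3.94/√(9.81×0.303) = 2.29.
By Bélanger, y₂/y₁ = ½[√(1 + 8Fr₁²) − 1] = ½[√42.78 − 1] = 2.77.
y₂ = 2.77 × 0.303 = 0.839 m.
q = V₁·y₁ = 3.94 × 0.303 = 1.19 m²/s.
V₂ = q/y₂ = 1.19/0.839 = 1.42 m/s.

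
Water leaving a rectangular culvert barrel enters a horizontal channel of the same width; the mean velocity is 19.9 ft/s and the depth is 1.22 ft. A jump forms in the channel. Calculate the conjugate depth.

Fr₁ = V₁/√(g·y₁) = 19.9/√(32.2×1.22) = 3.18.
From the momentum equation for a rectangular channel, y₂/y₁ = ½[√(1 + 8Fr₁²) − 1] = ½[√81.65 − 1] = 4.02.
y₂ = 4.02 × 1.22 = 4.90 ft.

y₂ = 4.90 ft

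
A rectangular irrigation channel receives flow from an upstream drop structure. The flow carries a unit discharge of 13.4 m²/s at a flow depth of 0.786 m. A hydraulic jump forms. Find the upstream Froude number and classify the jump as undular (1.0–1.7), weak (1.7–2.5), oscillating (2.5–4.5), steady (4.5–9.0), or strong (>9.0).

V₁ = q/y₁ = 13.4/0.786 = 17.0 m/s. Fr₁ = V₁/√(g·y₁) = 17.0/√(9.81×0.786) = 6.14.
Fr₁ = 6.14 lies in the steady range.

Fr₁ = 6.14; steady jump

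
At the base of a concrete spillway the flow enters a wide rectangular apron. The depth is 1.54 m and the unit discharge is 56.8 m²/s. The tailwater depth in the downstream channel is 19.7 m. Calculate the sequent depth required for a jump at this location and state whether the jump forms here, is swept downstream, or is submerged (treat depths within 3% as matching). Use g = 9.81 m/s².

V₁ = q/y₁ = 56.8/1.54 = 36.9 m/s. Fr₁ = V₁/√(g·y₁) = 36.9/√(9.81×1.54) = 9.49.
Sequent-depth ratio: y₂/y₁ = ½[√(1 + 8Fr₁²) − 1] = ½[√721.4 − 1] = 12.9.
y₂ = 12.9 × 1.54 = 19.9 m.
Tailwater y_tw = 19.7 m: y_tw ≈ y₂, so the jump forms here.

y₂ = 19.9 m; the jump forms here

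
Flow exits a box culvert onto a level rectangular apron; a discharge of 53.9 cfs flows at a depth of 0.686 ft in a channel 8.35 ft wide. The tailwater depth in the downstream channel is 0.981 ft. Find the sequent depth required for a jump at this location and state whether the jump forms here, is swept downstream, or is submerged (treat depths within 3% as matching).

q = Q/b = 53.9/8.35 = 6.46 ft²/s; V₁ = q/y₁ = 9.41 ft/s. Fr₁ = V₁/√(g·y₁) = 2.00.
By Bélanger, y₂/y₁ = ½[√(1 + 8Fr₁²) − 1] = ½[√33.07 − 1] = 2.38.
y₂ = 2.38 × 0.686 = 1.63 ft.
Tailwater y_tw = 0.981 ft: y_tw < y₂, so the jump is swept downstream.

y₂ = 1.63 ft; the jump is swept downstream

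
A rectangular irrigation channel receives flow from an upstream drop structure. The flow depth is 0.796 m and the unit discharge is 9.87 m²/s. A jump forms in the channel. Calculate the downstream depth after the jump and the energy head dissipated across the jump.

V₁ = q/y₁ = 9.87/0.796 = 12.4 m/s. Fr₁ = V₁/√(g·y₁) = 12.4/√(9.81×0.796) = 4.44.
From the momentum equation for a rectangular channel, y₂/y₁ = ½[√(1 + 8Fr₁²) − 1] = ½[√158.5 − 1] = 5.80.
y₂ = 5.80 × 0.796 = 4.61 m.
V₂ = q/y₂ = 9.87/4.61 = 2.14 m/s. E₁ = y₁ + V₁²/2g = 8.63 m; E₂ = y₂ + V₂²/2g = 4.85 m. ΔE = E₁ − E₂ = 3.79 m.

y₂ = 4.61 m; ΔE = 3.79 m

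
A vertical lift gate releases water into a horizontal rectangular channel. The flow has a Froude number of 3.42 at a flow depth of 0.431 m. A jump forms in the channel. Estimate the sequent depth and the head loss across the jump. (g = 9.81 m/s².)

y₂ = 1.88 m; ΔE = 0.939 m

Fr₁ = 3.42 (given).
Sequent-depth ratio: y₂/y₁ = ½[√(1 + 8Fr₁²) − 1] = ½[√94.57 − 1] = 4.36.
y₂ = 4.36 × 0.431 = 1.88 m.
V₁ = Fr₁·√(g·y₁) = 3.42×√(9.81×0.431) = 7.03 m/s; q = V₁·y₁ = 3.03 m²/s. V₂ = q/y₂ = 3.03/1.88 = 1.61 m/s. E₁ = y₁ + V₁²/2g = 2.95 m; E₂ = y₂ + V₂²/2g = 2.01 m. ΔE = E₁ − E₂ = 0.939 m.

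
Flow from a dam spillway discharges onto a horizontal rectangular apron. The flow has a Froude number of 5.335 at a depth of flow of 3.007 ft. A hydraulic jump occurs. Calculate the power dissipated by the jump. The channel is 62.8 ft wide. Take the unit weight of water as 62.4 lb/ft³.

Fr₁ = 5.335 (given).
By Bélanger, y₂/y₁ = ½[√(1 + 8Fr₁²) − 1] = ½[√228.70 − 1] = 7.061.
y₂ = 7.061 × 3.007 = 21.23 ft.
Head loss: ΔE = (y₂ − y₁)³/(4y₁y₂) = (21.23 − 3.007)³/(4×3.007×21.23) = 6055/255.4 = 23.71 ft.
V₁ = Fr₁·√(g·y₁) = 5.335×√(32.2×3.007) = 52.50 ft/s; q = V₁·y₁ = 157.9 ft²/s. Q = q·b = 157.9 × 62.8 = 9913 cfs. P = γ·Q·ΔE/550 = 62.4 × 9913 × 23.71 / 550 = 26665 hp.

P = 26665 hp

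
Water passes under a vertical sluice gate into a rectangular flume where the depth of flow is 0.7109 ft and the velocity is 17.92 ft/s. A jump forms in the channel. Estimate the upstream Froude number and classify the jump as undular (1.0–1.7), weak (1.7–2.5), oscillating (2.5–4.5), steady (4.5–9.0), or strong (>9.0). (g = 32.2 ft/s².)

Fr₁ = V₁/√(g·y₁) = 17.92/√(32.2×0.7109) = 3.745.
Fr₁ = 3.745 lies in the oscillating range.

Fr₁ = 3.745; oscillating jump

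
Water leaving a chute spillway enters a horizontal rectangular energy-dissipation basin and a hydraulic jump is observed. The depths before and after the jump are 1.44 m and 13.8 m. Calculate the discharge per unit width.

For a rectangular channel the momentum equation gives q² = ½·g·y₁·y₂·(y₁ + y₂) = ½×9.81×1.44×13.8×15.2 = 1485.
q = √1485 = 38.5 m²/s.

q = 38.5 m²/s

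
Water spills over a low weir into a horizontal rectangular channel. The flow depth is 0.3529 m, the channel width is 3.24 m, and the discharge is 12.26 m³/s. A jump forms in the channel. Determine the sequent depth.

y₂ = 2.705 m

q = Q/b = 12.26/3.24 = 3.784 m²/s; V₁ = q/y₁ = 10.72 m/s. Fr₁ = V₁/√(g·y₁) = 5.763.
By Bélanger, y₂/y₁ = ½[√(1 + 8Fr₁²) − 1] = ½[√266.68 − 1] = 7.665.
y₂ = 7.665 × 0.3529 = 2.705 m.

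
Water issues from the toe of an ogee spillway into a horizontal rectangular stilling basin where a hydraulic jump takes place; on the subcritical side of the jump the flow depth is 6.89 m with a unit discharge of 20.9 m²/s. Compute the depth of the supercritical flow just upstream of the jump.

y₁ = 1.53 m

V₂ = q/y₂ = 20.9/6.89 = 3.03 m/s; Fr₂ = V₂/√(g·y₂) = 0.369.
Applying the sequent-depth relation in reverse, y₁/y₂ = ½[√(1 + 8Fr₂²) − 1] = ½[√2.089 − 1] = 0.223.
y₁ = 0.223 × 6.89 = 1.53 m.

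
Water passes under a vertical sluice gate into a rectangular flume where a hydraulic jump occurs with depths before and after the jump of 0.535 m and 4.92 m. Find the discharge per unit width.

For a rectangular channel the momentum equation gives q² = ½·g·y₁·y₂·(y₁ + y₂) = ½×9.81×0.535×4.92×5.46 = 70.4.
q = √70.4 = 8.39 m²/s.

q = 8.39 m²/s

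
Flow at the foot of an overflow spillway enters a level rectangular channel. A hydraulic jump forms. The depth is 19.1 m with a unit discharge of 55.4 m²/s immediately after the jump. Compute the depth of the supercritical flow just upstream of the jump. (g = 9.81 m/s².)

V₂ = q/y₂ = 55.4/19.1 = 2.90 m/s; Fr₂ = V₂/√(g·y₂) = 0.212.
The Bélanger relation is symmetric: y₁/y₂ = ½[√(1 + 8Fr₂²) − 1] = ½[√1.359 − 1] = 0.0829.
y₁ = 0.0829 × 19.1 = 1.58 m.

y₁ = 1.58 m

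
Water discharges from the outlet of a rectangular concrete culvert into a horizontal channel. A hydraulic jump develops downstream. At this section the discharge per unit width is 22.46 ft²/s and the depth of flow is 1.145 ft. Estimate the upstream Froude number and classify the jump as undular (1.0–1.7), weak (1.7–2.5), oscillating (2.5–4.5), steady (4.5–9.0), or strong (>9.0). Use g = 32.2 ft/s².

V₁ = q/y₁ = 22.46/1.145 = 19.62 ft/s. Fr₁ = V₁/√(g·y₁) = 19.62/√(32.2×1.145) = 3.231.
Fr₁ = 3.231 lies in the oscillating range.

Fr₁ = 3.231; oscillating jump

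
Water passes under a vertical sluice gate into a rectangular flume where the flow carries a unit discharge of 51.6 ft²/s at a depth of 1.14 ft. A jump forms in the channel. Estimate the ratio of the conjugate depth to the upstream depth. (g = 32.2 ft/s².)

V₁ = q/y₁ = 51.6/1.14 = 45.3 ft/s. Fr₁ = V₁/√(g·y₁) = 45.3/√(32.2×1.14) = 7.47.
By Bélanger, y₂/y₁ = ½[√(1 + 8Fr₁²) − 1] = ½[√447.5 − 1] = 10.1.

y₂/y₁ = 10.1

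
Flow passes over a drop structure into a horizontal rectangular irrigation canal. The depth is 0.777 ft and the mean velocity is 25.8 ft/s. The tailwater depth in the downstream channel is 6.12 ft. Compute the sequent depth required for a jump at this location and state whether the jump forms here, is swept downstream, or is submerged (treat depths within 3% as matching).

y₂ = 5.29 ft; the jump is submerged

Fr₁ = V₁/√(g·y₁) = 25.8/√(32.2×0.777) = 5.16.
Bélanger equation: y₂/y₁ = ½[√(1 + 8Fr₁²) − 1] = ½[√213.8 − 1] = 6.81.
y₂ = 6.81 × 0.777 = 5.29 ft.
Tailwater y_tw = 6.12 ft: y_tw > y₂, so the jump is submerged.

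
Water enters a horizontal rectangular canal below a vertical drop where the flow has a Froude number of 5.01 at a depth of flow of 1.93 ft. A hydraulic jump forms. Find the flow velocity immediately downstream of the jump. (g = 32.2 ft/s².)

V₂ = 5.98 ft/s

Fr₁ = 5.01 (given).
By Bélanger, y₂/y₁ = ½[√(1 + 8Fr₁²) − 1] = ½[√201.8 − 1] = 6.60.
y₂ = 6.60 × 1.93 = 12.7 ft.
V₁ = Fr₁·√(g·y₁) = 5.01×√(32.2×1.93) = 39.5 ft/s; q = V₁·y₁ = 76.2 ft²/s.
V₂ = q/y₂ = 76.2/12.7 = 5.98 ft/s.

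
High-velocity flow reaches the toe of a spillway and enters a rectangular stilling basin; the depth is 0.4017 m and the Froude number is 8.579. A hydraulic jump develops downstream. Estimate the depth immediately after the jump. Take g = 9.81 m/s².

Fr₁ = 8.579 (given).
From the momentum equation for a rectangular channel, y₂/y₁ = ½[√(1 + 8Fr₁²) − 1] = ½[√589.79 − 1] = 11.64.
y₂ = 11.64 × 0.4017 = 4.677 m.

y₂ = 4.677 m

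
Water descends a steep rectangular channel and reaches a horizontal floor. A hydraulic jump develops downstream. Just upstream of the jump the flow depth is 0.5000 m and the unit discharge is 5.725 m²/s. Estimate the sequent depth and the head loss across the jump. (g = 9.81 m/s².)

V₁ = q/y₁ = 5.725/0.5000 = 11.45 m/s. Fr₁ = V₁/√(g·y₁) = 11.45/√(9.81×0.5000) = 5.170.
Conjugate-depth relation: y₂/y₁ = ½[√(1 + 8Fr₁²) − 1] = ½[√214.83 − 1] = 6.828.
y₂ = 6.828 × 0.5000 = 3.414 m.
Head loss: ΔE = (y₂ − y₁)³/(4y₁y₂) = (3.414 − 0.5000)³/(4×0.5000×3.414) = 24.75/6.828 = 3.625 m.

y₂ = 3.414 m; ΔE = 3.625 m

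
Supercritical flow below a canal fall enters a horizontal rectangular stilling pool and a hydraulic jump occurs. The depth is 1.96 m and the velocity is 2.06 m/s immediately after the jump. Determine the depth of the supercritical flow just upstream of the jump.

y₁ = 0.650 m

Fr₂ = V₂/√(g·y₂) = 2.06/√(9.81×1.96) = 0.470.
Since the conjugate-depth ratio holds either way, y₁/y₂ = ½[√(1 + 8Fr₂²) − 1] = ½[√2.766 − 1] = 0.332.
y₁ = 0.332 × 1.96 = 0.650 m.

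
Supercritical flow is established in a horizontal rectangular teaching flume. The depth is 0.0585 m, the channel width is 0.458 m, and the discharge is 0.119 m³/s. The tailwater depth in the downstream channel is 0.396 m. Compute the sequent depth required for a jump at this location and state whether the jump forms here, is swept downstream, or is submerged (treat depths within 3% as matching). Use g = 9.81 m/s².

y₂ = 0.457 m; the jump is swept downstream

q = Q/b = 0.119/0.458 = 0.260 m²/s; V₁ = q/y₁ = 4.44 m/s. Fr₁ = V₁/√(g·y₁) = 5.86.
By Bélanger, y₂/y₁ = ½[√(1 + 8Fr₁²) − 1] = ½[√276.0 − 1] = 7.81.
y₂ = 7.81 × 0.0585 = 0.457 m.
Tailwater y_tw = 0.396 m: y_tw < y₂, so the jump is swept downstream.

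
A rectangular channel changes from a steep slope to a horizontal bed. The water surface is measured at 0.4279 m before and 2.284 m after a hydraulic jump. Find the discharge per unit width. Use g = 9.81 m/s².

q = 3.606 m²/s

For a rectangular channel the momentum equation gives q² = ½·g·y₁·y₂·(y₁ + y₂) = ½×9.81×0.4279×2.284×2.712 = 13.00.
q = √13.00 = 3.606 m²/s.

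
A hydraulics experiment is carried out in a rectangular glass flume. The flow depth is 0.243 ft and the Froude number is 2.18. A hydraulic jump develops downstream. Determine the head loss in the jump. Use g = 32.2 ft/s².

Fr₁ = 2.18 (given).
Conjugate-depth relation: y₂/y₁ = ½[√(1 + 8Fr₁²) − 1] = ½[√39.02 − 1] = 2.62.
y₂ = 2.62 × 0.243 = 0.637 ft.
Head loss: ΔE = (y₂ − y₁)³/(4y₁y₂) = (0.637 − 0.243)³/(4×0.243×0.637) = 0.0614/0.620 = 0.0991 ft.

ΔE = 0.0991 ft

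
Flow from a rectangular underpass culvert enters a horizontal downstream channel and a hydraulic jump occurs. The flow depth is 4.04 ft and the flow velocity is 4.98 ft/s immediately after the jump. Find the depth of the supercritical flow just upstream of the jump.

y₁ = 1.19 ft

Fr₂ = V₂/√(g·y₂) = 4.98/√(32.2×4.04) = 0.437.
Since the conjugate-depth ratio holds either way, y₁/y₂ = ½[√(1 + 8Fr₂²) − 1] = ½[√2.525 − 1] = 0.295.
y₁ = 0.295 × 4.04 = 1.19 ft.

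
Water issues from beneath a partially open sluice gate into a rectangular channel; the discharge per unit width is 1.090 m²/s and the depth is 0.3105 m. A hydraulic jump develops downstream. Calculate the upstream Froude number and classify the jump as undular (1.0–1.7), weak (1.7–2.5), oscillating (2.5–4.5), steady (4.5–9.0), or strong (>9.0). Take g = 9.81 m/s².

V₁ = q/y₁ = 1.090/0.3105 = 3.510 m/s. Fr₁ = V₁/√(g·y₁) = 3.510/√(9.81×0.3105) = 2.011.
Fr₁ = 2.011 lies in the weak range.

Fr₁ = 2.011; weak jump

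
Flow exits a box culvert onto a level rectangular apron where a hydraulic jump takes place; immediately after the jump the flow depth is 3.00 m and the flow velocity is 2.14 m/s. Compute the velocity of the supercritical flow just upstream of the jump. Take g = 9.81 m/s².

V₁ = 8.59 m/s

Fr₂ = V₂/√(g·y₂) = 2.14/√(9.81×3.00) = 0.394.
The Bélanger relation is symmetric: y₁/y₂ = ½[√(1 + 8Fr₂²) − 1] = ½[√2.245 − 1] = 0.249.
y₁ = 0.249 × 3.00 = 0.747 m.
V₁ = q/y₁ = 6.42/0.747 = 8.59 m/s.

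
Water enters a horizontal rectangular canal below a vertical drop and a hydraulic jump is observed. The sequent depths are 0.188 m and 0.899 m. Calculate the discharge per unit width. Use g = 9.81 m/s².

For a rectangular channel the momentum equation gives q² = ½·g·y₁·y₂·(y₁ + y₂) = ½×9.81×0.188×0.899×1.09 = 0.901.
q = √0.901 = 0.949 m²/s.

q = 0.949 m²/s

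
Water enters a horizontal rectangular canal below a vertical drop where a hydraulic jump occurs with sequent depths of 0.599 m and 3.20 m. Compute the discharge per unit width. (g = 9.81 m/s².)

q = 5.98 m²/s

For a rectangular channel the momentum equation gives q² = ½·g·y₁·y₂·(y₁ + y₂) = ½×9.81×0.599×3.20×3.80 = 35.7.
q = √35.7 = 5.98 m²/s.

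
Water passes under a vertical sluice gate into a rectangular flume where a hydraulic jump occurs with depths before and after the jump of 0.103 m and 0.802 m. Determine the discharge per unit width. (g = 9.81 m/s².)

q = 0.606 m²/s

For a rectangular channel the momentum equation gives q² = ½·g·y₁·y₂·(y₁ + y₂) = ½×9.81×0.103×0.802×0.905 = 0.367.
q = √0.367 = 0.606 m²/s.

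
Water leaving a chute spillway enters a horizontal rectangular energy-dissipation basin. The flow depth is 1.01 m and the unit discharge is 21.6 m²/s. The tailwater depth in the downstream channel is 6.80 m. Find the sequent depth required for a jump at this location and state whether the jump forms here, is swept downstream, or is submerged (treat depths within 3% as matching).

y₂ = 9.21 m; the jump is swept downstream

V₁ = q/y₁ = 21.6/1.01 = 21.4 m/s. Fr₁ = V₁/√(g·y₁) = 21.4/√(9.81×1.01) = 6.79.
By Bélanger, y₂/y₁ = ½[√(1 + 8Fr₁²) − 1] = ½[√370.3 − 1] = 9.12.
y₂ = 9.12 × 1.01 = 9.21 m.
Tailwater y_tw = 6.80 m: y_tw < y₂, so the jump is swept downstream.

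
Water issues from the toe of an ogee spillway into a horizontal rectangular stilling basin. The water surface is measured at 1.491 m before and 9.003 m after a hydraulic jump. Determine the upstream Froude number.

For a rectangular channel the momentum equation gives q² = ½·g·y₁·y₂·(y₁ + y₂) = ½×9.81×1.491×9.003×10.49 = 690.9.
q = √690.9 = 26.29 m²/s.
V₁ = q/y₁ = 17.63 m/s; Fr₁ = V₁/√(g·y₁) = 4.610.

Fr₁ = 4.610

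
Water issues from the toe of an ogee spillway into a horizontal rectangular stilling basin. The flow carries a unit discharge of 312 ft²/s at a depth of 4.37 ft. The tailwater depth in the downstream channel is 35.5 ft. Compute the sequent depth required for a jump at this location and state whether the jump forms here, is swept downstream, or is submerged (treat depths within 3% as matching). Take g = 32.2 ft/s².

V₁ = q/y₁ = 312/4.37 = 71.4 ft/s. Fr₁ = V₁/√(g·y₁) = 71.4/√(32.2×4.37) = 6.02.
Bélanger equation: y₂/y₁ = ½[√(1 + 8Fr₁²) − 1] = ½[√290.8 − 1] = 8.03.
y₂ = 8.03 × 4.37 = 35.1 ft.
Tailwater y_tw = 35.5 ft: y_tw ≈ y₂, so the jump forms here.

y₂ = 35.1 ft; the jump forms here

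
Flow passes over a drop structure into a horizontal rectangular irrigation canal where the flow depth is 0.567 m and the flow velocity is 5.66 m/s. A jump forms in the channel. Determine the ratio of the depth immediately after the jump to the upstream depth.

y₂/y₁ = 2.93

Fr₁ = V₁/√(g·y₁) = 5.66/√(9.81×0.567) = 2.40.
Sequent-depth ratio: y₂/y₁ = ½[√(1 + 8Fr₁²) − 1] = ½[√47.08 − 1] = 2.93.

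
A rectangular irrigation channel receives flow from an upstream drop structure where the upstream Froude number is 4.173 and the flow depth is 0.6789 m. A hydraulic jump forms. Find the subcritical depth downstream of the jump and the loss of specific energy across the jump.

Fr₁ = 4.173 (given).
From the momentum equation for a rectangular channel, y₂/y₁ = ½[√(1 + 8Fr₁²) − 1] = ½[√140.31 − 1] = 5.423.
y₂ = 5.423 × 0.6789 = 3.681 m.
V₁ = Fr₁·√(g·y₁) = 4.173×√(9.81×0.6789) = 10.77 m/s; q = V₁·y₁ = 7.311 m²/s. V₂ = q/y₂ = 7.311/3.681 = 1.986 m/s. E₁ = y₁ + V₁²/2g = 6.590 m; E₂ = y₂ + V₂²/2g = 3.882 m. ΔE = E₁ − E₂ = 2.708 m.

y₂ = 3.681 m; ΔE = 2.708 m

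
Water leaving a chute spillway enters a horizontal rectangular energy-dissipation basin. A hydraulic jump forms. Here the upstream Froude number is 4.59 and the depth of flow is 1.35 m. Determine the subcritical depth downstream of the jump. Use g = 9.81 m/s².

Fr₁ = 4.59 (given).
Sequent-depth ratio: y₂/y₁ = ½[√(1 + 8Fr₁²) − 1] = ½[√169.5 − 1] = 6.01.
y₂ = 6.01 × 1.35 = 8.11 m.

y₂ = 8.11 m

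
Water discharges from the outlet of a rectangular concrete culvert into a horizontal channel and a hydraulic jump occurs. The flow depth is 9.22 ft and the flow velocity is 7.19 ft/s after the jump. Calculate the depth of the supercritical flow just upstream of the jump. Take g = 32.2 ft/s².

Fr₂ = V₂/√(g·y₂) = 7.19/√(32.2×9.22) = 0.417.
Applying the sequent-depth relation in reverse, y₁/y₂ = ½[√(1 + 8Fr₂²) − 1] = ½[√2.393 − 1] = 0.273.
y₁ = 0.273 × 9.22 = 2.52 ft.

y₁ = 2.52 ft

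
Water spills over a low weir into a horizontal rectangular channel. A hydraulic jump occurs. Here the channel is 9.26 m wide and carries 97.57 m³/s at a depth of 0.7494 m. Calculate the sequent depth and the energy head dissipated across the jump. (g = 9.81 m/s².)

q = Q/b = 97.57/9.26 = 10.54 m²/s; V₁ = q/y₁ = 14.06 m/s. Fr₁ = V₁/√(g·y₁) = 5.186.
From the momentum equation for a rectangular channel, y₂/y₁ = ½[√(1 + 8Fr₁²) − 1] = ½[√216.12 − 1] = 6.851.
y₂ = 6.851 × 0.7494 = 5.134 m.
Head loss: ΔE = (y₂ − y₁)³/(4y₁y₂) = (5.134 − 0.7494)³/(4×0.7494×5.134) = 84.28/15.39 = 5.477 m.

y₂ = 5.134 m; ΔE = 5.477 m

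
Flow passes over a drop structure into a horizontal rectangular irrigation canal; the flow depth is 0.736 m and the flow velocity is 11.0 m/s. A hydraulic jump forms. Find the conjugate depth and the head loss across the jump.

Fr₁ = V₁/√(g·y₁) = 11.0/√(9.81×0.736) = 4.09.
From the momentum equation for a rectangular channel, y₂/y₁ = ½[√(1 + 8Fr₁²) − 1] = ½[√135.1 − 1] = 5.31.
y₂ = 5.31 × 0.736 = 3.91 m.
Head loss: ΔE = (y₂ − y₁)³/(4y₁y₂) = (3.91 − 0.736)³/(4×0.736×3.91) = 31.9/11.5 = 2.78 m.

y₂ = 3.91 m; ΔE = 2.78 m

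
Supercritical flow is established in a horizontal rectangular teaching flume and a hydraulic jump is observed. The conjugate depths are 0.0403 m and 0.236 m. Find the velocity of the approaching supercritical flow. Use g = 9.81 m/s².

V₁ = 2.82 m/s

For a rectangular channel the momentum equation gives q² = ½·g·y₁·y₂·(y₁ + y₂) = ½×9.81×0.0403×0.236×0.276 = 0.0129.
q = √0.0129 = 0.114 m²/s.
V₁ = q/y₁ = 0.114/0.0403 = 2.82 m/s.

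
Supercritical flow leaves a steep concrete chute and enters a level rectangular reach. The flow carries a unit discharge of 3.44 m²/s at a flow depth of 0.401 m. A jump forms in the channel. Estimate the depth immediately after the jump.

V₁ = q/y₁ = 3.44/0.401 = 8.58 m/s. Fr₁ = V₁/√(g·y₁) = 8.58/√(9.81×0.401) = 4.33.
Sequent-depth ratio: y₂/y₁ = ½[√(1 + 8Fr₁²) − 1] = ½[√150.7 − 1] = 5.64.
y₂ = 5.64 × 0.401 = 2.26 m.

y₂ = 2.26 m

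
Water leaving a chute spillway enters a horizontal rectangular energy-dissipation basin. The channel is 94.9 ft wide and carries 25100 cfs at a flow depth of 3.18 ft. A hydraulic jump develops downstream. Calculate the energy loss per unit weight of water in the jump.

q = Q/b = 25100/94.9 = 264 ft²/s; V₁ = q/y₁ = 83.2 ft/s. Fr₁ = V₁/√(g·y₁) = 8.22.
Bélanger equation: y₂/y₁ = ½[√(1 + 8Fr₁²) − 1] = ½[√541.5 − 1] = 11.1.
y₂ = 11.1 × 3.18 = 35.4 ft.
Head loss: ΔE = (y₂ − y₁)³/(4y₁y₂) = (35.4 − 3.18)³/(4×3.18×35.4) = 33475/450 = 74.3 ft.

ΔE = 74.3 ft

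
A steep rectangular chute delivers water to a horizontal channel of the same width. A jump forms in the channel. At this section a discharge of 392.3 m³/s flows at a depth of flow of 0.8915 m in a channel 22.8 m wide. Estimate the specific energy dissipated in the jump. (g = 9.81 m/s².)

q = Q/b = 392.3/22.8 = 17.21 m²/s; V₁ = q/y₁ = 19.30 m/s. Fr₁ = V₁/√(g·y₁) = 6.526.
From the momentum equation for a rectangular channel, y₂/y₁ = ½[√(1 + 8Fr₁²) − 1] = ½[√341.74 − 1] = 8.743.
y₂ = 8.743 × 0.8915 = 7.794 m.
Head loss: ΔE = (y₂ − y₁)³/(4y₁y₂) = (7.794 − 0.8915)³/(4×0.8915×7.794) = 328.9/27.80 = 11.83 m.

ΔE = 11.83 m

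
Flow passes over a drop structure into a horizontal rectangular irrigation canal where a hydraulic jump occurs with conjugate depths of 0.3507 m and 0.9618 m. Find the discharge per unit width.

q = 1.474 m²/s

For a rectangular channel the momentum equation gives q² = ½·g·y₁·y₂·(y₁ + y₂) = ½×9.81×0.3507×0.9618×1.312 = 2.171.
q = √2.171 = 1.474 m²/s.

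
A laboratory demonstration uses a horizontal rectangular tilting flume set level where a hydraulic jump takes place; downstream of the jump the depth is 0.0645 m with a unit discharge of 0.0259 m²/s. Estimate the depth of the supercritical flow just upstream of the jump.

y₁ = 0.0240 m

V₂ = q/y₂ = 0.0259/0.0645 = 0.402 m/s; Fr₂ = V₂/√(g·y₂) = 0.505.
The Bélanger relation is symmetric: y₁/y₂ = ½[√(1 + 8Fr₂²) − 1] = ½[√3.039 − 1] = 0.372.
y₁ = 0.372 × 0.0645 = 0.0240 m.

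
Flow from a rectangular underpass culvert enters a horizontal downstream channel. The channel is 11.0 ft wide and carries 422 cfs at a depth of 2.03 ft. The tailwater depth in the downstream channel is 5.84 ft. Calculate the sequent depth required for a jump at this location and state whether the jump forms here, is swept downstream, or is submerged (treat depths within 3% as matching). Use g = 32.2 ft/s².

y₂ = 5.77 ft; the jump forms here

q = Q/b = 422/11.0 = 38.4 ft²/s; V₁ = q/y₁ = 18.9 ft/s. Fr₁ = V₁/√(g·y₁) = 2.34.
Sequent-depth ratio: y₂/y₁ = ½[√(1 + 8Fr₁²) − 1] = ½[√44.71 − 1] = 2.84.
y₂ = 2.84 × 2.03 = 5.77 ft.
Tailwater y_tw = 5.84 ft: y_tw ≈ y₂, so the jump forms here.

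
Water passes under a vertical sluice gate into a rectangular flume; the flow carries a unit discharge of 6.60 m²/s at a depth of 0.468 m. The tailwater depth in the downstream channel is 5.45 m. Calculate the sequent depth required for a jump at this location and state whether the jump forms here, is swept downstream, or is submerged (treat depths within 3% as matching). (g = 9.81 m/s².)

y₂ = 4.13 m; the jump is submerged

V₁ = q/y₁ = 6.60/0.468 = 14.1 m/s. Fr₁ = V₁/√(g·y₁) = 14.1/√(9.81×0.468) = 6.58.
Conjugate-depth relation: y₂/y₁ = ½[√(1 + 8Fr₁²) − 1] = ½[√347.6 − 1] = 8.82.
y₂ = 8.82 × 0.468 = 4.13 m.
Tailwater y_tw = 5.45 m: y_tw > y₂, so the jump is submerged.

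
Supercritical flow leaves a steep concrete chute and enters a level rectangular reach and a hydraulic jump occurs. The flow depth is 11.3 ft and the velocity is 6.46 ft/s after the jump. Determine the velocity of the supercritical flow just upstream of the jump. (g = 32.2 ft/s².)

Fr₂ = V₂/√(g·y₂) = 6.46/√(32.2×11.3) = 0.339.
The Bélanger relation is symmetric: y₁/y₂ = ½[√(1 + 8Fr₂²) − 1] = ½[√1.918 − 1] = 0.192.
y₁ = 0.192 × 11.3 = 2.17 ft.
V₁ = q/y₁ = 73.0/2.17 = 33.6 ft/s.

V₁ = 33.6 ft/s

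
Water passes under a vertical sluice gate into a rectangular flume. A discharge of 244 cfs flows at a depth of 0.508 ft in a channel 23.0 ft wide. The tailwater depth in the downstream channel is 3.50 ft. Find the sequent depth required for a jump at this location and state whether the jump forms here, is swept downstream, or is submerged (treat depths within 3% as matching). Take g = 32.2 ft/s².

q = Q/b = 244/23.0 = 10.6 ft²/s; V₁ = q/y₁ = 20.9 ft/s. Fr₁ = V₁/√(g·y₁) = 5.16.
From the momentum equation for a rectangular channel, y₂/y₁ = ½[√(1 + 8Fr₁²) − 1] = ½[√214.3 − 1] = 6.82.
y₂ = 6.82 × 0.508 = 3.46 ft.
Tailwater y_tw = 3.50 ft: y_tw ≈ y₂, so the jump forms here.

y₂ = 3.46 ft; the jump forms here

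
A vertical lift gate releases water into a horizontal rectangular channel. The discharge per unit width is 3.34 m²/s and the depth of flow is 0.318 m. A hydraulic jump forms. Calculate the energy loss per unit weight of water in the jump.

ΔE = 3.33 m

V₁ = q/y₁ = 3.34/0.318 = 10.5 m/s. Fr₁ = V₁/√(g·y₁) = 10.5/√(9.81×0.318) = 5.95.
Conjugate-depth relation: y₂/y₁ = ½[√(1 + 8Fr₁²) − 1] = ½[√283.9 − 1] = 7.92.
y₂ = 7.92 × 0.318 = 2.52 m.
V₂ = q/y₂ = 3.34/2.52 = 1.33 m/s. E₁ = y₁ + V₁²/2g = 5.94 m; E₂ = y₂ + V₂²/2g = 2.61 m. ΔE = E₁ − E₂ = 3.33 m.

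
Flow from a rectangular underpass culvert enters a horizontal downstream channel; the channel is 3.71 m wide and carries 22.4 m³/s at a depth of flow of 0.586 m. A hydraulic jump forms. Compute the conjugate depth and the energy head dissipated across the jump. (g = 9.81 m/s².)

q = Q/b = 22.4/3.71 = 6.04 m²/s; V₁ = q/y₁ = 10.3 m/s. Fr₁ = V₁/√(g·y₁) = 4.30.
Conjugate-depth relation: y₂/y₁ = ½[√(1 + 8Fr₁²) − 1] = ½[√148.7 − 1] = 5.60.
y₂ = 5.60 × 0.586 = 3.28 m.
V₂ = q/y₂ = 6.04/3.28 = 1.84 m/s. E₁ = y₁ + V₁²/2g = 6.00 m; E₂ = y₂ + V₂²/2g = 3.45 m. ΔE = E₁ − E₂ = 2.54 m.

y₂ = 3.28 m; ΔE = 2.54 m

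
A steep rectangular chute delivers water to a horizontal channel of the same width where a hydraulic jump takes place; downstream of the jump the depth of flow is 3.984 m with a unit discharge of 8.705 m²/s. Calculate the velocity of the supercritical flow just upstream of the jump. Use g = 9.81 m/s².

V₁ = 10.76 m/s

V₂ = q/y₂ = 8.705/3.984 = 2.185 m/s; Fr₂ = V₂/√(g·y₂) = 0.3495.
Since the conjugate-depth ratio holds either way, y₁/y₂ = ½[√(1 + 8Fr₂²) − 1] = ½[√1.9772 − 1] = 0.2031.
y₁ = 0.2031 × 3.984 = 0.8090 m.
V₁ = q/y₁ = 8.705/0.8090 = 10.76 m/s.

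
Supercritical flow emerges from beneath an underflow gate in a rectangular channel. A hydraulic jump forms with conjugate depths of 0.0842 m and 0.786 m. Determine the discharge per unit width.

For a rectangular channel the momentum equation gives q² = ½·g·y₁·y₂·(y₁ + y₂) = ½×9.81×0.0842×0.786×0.870 = 0.282.
q = √0.282 = 0.531 m²/s.

q = 0.531 m²/s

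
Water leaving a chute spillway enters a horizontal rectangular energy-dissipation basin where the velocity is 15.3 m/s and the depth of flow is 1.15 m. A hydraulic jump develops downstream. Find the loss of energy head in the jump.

ΔE = 5.89 m

Fr₁ = V₁/√(g·y₁) = 15.3/√(9.81×1.15) = 4.56.
Sequent-depth ratio: y₂/y₁ = ½[√(1 + 8Fr₁²) − 1] = ½[√167.0 − 1] = 5.96.
y₂ = 5.96 × 1.15 = 6.86 m.
q = V₁·y₁ = 15.3 × 1.15 = 17.6 m²/s. V₂ = q/y₂ = 17.6/6.86 = 2.57 m/s. E₁ = y₁ + V₁²/2g = 13.1 m; E₂ = y₂ + V₂²/2g = 7.19 m. ΔE = E₁ − E₂ = 5.89 m.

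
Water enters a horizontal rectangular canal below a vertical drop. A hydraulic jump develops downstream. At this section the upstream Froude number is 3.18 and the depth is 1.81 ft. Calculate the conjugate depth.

Fr₁ = 3.18 (given).
Conjugate-depth relation: y₂/y₁ = ½[√(1 + 8Fr₁²) − 1] = ½[√81.90 − 1] = 4.02.
y₂ = 4.02 × 1.81 = 7.29 ft.

y₂ = 7.29 ft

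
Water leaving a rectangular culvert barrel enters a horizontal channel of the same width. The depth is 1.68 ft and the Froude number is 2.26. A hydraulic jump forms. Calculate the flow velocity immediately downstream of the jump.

V₂ = 6.08 ft/s

Fr₁ = 2.26 (given).
Conjugate-depth relation: y₂/y₁ = ½[√(1 + 8Fr₁²) − 1] = ½[√41.86 − 1] = 2.73.
y₂ = 2.73 × 1.68 = 4.59 ft.
V₁ = Fr₁·√(g·y₁) = 2.26×√(32.2×1.68) = 16.6 ft/s; q = V₁·y₁ = 27.9 ft²/s.
V₂ = q/y₂ = 27.9/4.59 = 6.08 ft/s.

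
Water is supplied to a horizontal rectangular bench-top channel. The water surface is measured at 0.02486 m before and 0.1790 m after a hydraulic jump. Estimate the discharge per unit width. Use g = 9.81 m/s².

For a rectangular channel the momentum equation gives q² = ½·g·y₁·y₂·(y₁ + y₂) = ½×9.81×0.02486×0.1790×0.2039 = 0.004450.
q = √0.004450 = 0.06671 m²/s.

q = 0.06671 m²/s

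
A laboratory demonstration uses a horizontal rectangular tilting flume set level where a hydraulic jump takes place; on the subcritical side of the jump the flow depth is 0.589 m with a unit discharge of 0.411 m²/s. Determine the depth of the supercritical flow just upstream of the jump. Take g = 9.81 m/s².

V₂ = q/y₂ = 0.411/0.589 = 0.698 m/s; Fr₂ = V₂/√(g·y₂) = 0.290.
Applying the sequent-depth relation in reverse, y₁/y₂ = ½[√(1 + 8Fr₂²) − 1] = ½[√1.674 − 1] = 0.147.
y₁ = 0.147 × 0.589 = 0.0866 m.

y₁ = 0.0866 m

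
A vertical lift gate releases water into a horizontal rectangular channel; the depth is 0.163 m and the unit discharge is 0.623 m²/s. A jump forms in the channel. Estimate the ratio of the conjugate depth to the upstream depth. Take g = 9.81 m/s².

V₁ = q/y₁ = 0.623/0.163 = 3.82 m/s. Fr₁ = V₁/√(g·y₁) = 3.82/√(9.81×0.163) = 3.02.
From the momentum equation for a rectangular channel, y₂/y₁ = ½[√(1 + 8Fr₁²) − 1] = ½[√74.09 − 1] = 3.80.

y₂/y₁ = 3.80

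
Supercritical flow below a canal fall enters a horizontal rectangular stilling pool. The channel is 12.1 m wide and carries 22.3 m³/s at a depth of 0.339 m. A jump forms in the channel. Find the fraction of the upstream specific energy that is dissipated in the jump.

ΔE/E₁ = 0.254 (25.4%)

q = Q/b = 22.3/12.1 = 1.84 m²/s; V₁ = q/y₁ = 5.44 m/s. Fr₁ = V₁/√(g·y₁) = 2.98.
From the momentum equation for a rectangular channel, y₂/y₁ = ½[√(1 + 8Fr₁²) − 1] = ½[√72.10 − 1] = 3.75.
y₂ = 3.75 × 0.339 = 1.27 m.
E₁ = y₁ + V₁²/2g = 1.85 m. ΔE = (y₂ − y₁)³/(4y₁y₂) = 0.468 m. ΔE/E₁ = 0.468/1.85 = 0.254.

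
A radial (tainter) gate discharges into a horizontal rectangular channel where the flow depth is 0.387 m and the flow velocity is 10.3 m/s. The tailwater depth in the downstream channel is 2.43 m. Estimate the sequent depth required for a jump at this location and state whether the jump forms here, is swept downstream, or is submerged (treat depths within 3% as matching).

y₂ = 2.71 m; the jump is swept downstream

Fr₁ = V₁/√(g·y₁) = 10.3/√(9.81×0.387) = 5.29.
By Bélanger, y₂/y₁ = ½[√(1 + 8Fr₁²) − 1] = ½[√224.6 − 1] = 6.99.
y₂ = 6.99 × 0.387 = 2.71 m.
Tailwater y_tw = 2.43 m: y_tw < y₂, so the jump is swept downstream.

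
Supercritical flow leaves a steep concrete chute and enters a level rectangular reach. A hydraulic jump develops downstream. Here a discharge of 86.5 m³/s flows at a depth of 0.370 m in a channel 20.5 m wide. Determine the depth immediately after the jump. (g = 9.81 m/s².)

y₂ = 2.95 m

q = Q/b = 86.5/20.5 = 4.22 m²/s; V₁ = q/y₁ = 11.4 m/s. Fr₁ = V₁/√(g·y₁) = 5.99.
By Bélanger, y₂/y₁ = ½[√(1 + 8Fr₁²) − 1] = ½[√287.6 − 1] = 7.98.
y₂ = 7.98 × 0.370 = 2.95 m.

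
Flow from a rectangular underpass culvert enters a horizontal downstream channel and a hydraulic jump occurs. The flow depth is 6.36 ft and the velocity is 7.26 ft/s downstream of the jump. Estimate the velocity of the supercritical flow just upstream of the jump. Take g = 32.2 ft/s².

V₁ = 19.4 ft/s

Fr₂ = V₂/√(g·y₂) = 7.26/√(32.2×6.36) = 0.507.
From the momentum equation (using Fr₂), y₁/y₂ = ½[√(1 + 8Fr₂²) − 1] = ½[√3.059 − 1] = 0.374.
y₁ = 0.374 × 6.36 = 2.38 ft.
V₁ = q/y₁ = 46.2/2.38 = 19.4 ft/s.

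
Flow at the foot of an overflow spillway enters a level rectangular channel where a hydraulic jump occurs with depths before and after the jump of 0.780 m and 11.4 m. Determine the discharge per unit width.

q = 23.0 m²/s

For a rectangular channel the momentum equation gives q² = ½·g·y₁·y₂·(y₁ + y₂) = ½×9.81×0.780×11.4×12.2 = 531.
q = √531 = 23.0 m²/s.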